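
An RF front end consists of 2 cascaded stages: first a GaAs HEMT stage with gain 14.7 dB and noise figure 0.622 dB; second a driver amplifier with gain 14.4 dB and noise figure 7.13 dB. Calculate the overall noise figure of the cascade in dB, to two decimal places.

1.12 dB

Convert to linear (a loss of L dB is a gain of −L dB): F_i = 10^(NF_i/10), G_i = 10^(G_i,dB/10)
  Stage 1: F_1 = 10^(0.622/10) = 1.154, G_1 = 10^(14.7/10) = 29.51
  Stage 2: F_2 = 10^(7.13/10) = 5.164, G_2 = 10^(14.4/10) = 27.54
Friis cascade:
  F = 1.154 + (5.164 − 1)/29.51 = 1.295
NF = 10 log₁₀(1.295) = 1.12 dB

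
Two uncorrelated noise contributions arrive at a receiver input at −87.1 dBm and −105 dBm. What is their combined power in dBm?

Convert to linear, add, convert back:
P₁ = 1.95×10⁻¹² W, P₂ = 3.16×10⁻¹⁴ W
P_tot = 1.98×10⁻¹² W → 10 log₁₀(P_tot / 10⁻³) = −87.0 dBm

−87.0 dBm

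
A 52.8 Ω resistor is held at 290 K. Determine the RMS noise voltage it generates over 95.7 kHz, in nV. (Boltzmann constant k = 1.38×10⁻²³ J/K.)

V_n = √(4kTRB)
4kTRB = 4 × 1.38×10⁻²³ × 290 × 5.28×10¹ × 9.57×10⁴ = 8.09×10⁻¹⁴ V²
V_n = √(8.09×10⁻¹⁴) = 2.84×10⁻⁷ V = 284 nV

284 nV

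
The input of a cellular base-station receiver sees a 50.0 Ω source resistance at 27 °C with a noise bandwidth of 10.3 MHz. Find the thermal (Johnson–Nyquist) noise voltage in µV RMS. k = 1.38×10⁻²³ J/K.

2.92 µV

T = 27 °C + 273.15 = 300.15 K
V_n = √(4kTRB)
4kTRB = 4 × 1.38×10⁻²³ × 300.15 × 5.00×10¹ × 1.03×10⁷ = 8.53×10⁻¹² V²
V_n = √(8.53×10⁻¹²) = 2.92×10⁻⁶ V = 2.92 µV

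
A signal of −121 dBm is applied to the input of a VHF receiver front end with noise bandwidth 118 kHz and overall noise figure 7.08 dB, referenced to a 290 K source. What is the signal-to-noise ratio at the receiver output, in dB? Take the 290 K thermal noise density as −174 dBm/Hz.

−4.8 dB

Noise floor: N = −174 + 10 log₁₀(B) + NF
10 log₁₀(1.18×10⁵) = 50.72 dB
N = −174 + 50.72 + 7.08 = −116.20 dBm
SNR = P_sig − N = −121 − (−116.20) = −4.80 dB → −4.8 dB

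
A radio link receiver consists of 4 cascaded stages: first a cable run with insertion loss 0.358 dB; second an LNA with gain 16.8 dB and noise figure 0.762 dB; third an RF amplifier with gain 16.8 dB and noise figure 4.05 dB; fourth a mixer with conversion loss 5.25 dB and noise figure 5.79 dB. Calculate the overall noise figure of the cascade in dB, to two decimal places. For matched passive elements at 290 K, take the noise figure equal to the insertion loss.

1.24 dB

Convert to linear (a loss of L dB is a gain of −L dB): F_i = 10^(NF_i/10), G_i = 10^(G_i,dB/10)
  Stage 1: F_1 = 10^(0.358/10) = 1.086, G_1 = 10^(−0.358/10) = 0.9209
  Stage 2: F_2 = 10^(0.762/10) = 1.192, G_2 = 10^(16.8/10) = 47.86
  Stage 3: F_3 = 10^(4.05/10) = 2.541, G_3 = 10^(16.8/10) = 47.86
  Stage 4: F_4 = 10^(5.79/10) = 3.793, G_4 = 10^(−5.25/10) = 0.2985
Friis cascade:
  F = 1.086 + (1.192 − 1)/0.9209 + (2.541 − 1)/44.08 + (3.793 − 1)/2110 = 1.330
NF = 10 log₁₀(1.330) = 1.24 dB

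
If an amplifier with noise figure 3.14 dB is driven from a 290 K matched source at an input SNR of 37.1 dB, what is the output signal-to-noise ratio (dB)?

33.96 dB

By definition F = SNR_in/SNR_out, so in dB: SNR_out = SNR_in − NF
SNR_out = 37.1 − 3.14 = 33.96 dB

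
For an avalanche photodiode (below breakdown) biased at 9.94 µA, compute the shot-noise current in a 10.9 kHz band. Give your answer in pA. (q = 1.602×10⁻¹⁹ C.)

186 pA

I_n = √(2qI·B)
2qI·B = 2 × 1.602×10⁻¹⁹ × 9.94×10⁻⁶ × 1.09×10⁴ = 3.47×10⁻²⁰ A²
I_n = √(3.47×10⁻²⁰) = 1.86×10⁻¹⁰ A = 186 pA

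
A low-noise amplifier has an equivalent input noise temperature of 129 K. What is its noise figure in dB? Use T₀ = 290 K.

1.60 dB

F = 1 + T_e/T₀ = 1 + 129/290 = 1.44483
NF = 10 log₁₀(1.44483) = 1.60 dB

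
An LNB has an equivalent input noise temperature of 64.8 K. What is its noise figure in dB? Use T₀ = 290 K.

0.876 dB

F = 1 + T_e/T₀ = 1 + 64.8/290 = 1.22345
NF = 10 log₁₀(1.22345) = 0.876 dB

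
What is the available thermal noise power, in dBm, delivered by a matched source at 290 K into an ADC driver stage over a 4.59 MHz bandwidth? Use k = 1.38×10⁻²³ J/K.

P_n = kTB = 1.38×10⁻²³ × 290 × 4.59×10⁶ = 1.84×10⁻¹⁴ W
In dBm: 10 log₁₀(1.84×10⁻¹⁴ / 10⁻³) = −107.4 dBm

−107.4 dBm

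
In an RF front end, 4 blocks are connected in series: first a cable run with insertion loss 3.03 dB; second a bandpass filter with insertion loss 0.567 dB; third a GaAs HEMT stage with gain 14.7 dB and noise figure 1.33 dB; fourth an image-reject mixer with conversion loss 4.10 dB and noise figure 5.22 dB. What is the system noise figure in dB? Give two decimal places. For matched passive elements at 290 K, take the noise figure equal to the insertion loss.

Convert to linear (a loss of L dB is a gain of −L dB): F_i = 10^(NF_i/10), G_i = 10^(G_i,dB/10)
  Stage 1: F_1 = 10^(3.03/10) = 2.009, G_1 = 10^(−3.03/10) = 0.4977
  Stage 2: F_2 = 10^(0.567/10) = 1.139, G_2 = 10^(−0.567/10) = 0.8776
  Stage 3: F_3 = 10^(1.33/10) = 1.358, G_3 = 10^(14.7/10) = 29.51
  Stage 4: F_4 = 10^(5.22/10) = 3.327, G_4 = 10^(−4.10/10) = 0.3890
Friis cascade:
  F = 2.009 + (1.139 − 1)/0.4977 + (1.358 − 1)/0.4368 + (3.327 − 1)/12.89 = 3.290
NF = 10 log₁₀(3.290) = 5.17 dB

5.17 dB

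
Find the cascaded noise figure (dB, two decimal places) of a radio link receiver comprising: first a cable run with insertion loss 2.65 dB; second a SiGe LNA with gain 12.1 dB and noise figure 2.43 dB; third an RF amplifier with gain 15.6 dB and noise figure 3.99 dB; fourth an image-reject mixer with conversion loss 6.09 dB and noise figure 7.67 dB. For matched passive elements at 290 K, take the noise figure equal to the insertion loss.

5.32 dB

Convert to linear (a loss of L dB is a gain of −L dB): F_i = 10^(NF_i/10), G_i = 10^(G_i,dB/10)
  Stage 1: F_1 = 10^(2.65/10) = 1.841, G_1 = 10^(−2.65/10) = 0.5433
  Stage 2: F_2 = 10^(2.43/10) = 1.750, G_2 = 10^(12.1/10) = 16.22
  Stage 3: F_3 = 10^(3.99/10) = 2.506, G_3 = 10^(15.6/10) = 36.31
  Stage 4: F_4 = 10^(7.67/10) = 5.848, G_4 = 10^(−6.09/10) = 0.2460
Friis cascade:
  F = 1.841 + (1.750 − 1)/0.5433 + (2.506 − 1)/8.810 + (5.848 − 1)/319.9 = 3.407
NF = 10 log₁₀(3.407) = 5.32 dB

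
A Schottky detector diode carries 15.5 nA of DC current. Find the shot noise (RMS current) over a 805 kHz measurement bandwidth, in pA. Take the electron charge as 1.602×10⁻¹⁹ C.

63.2 pA

I_n = √(2qI·B)
2qI·B = 2 × 1.602×10⁻¹⁹ × 1.55×10⁻⁸ × 8.05×10⁵ = 4.00×10⁻²¹ A²
I_n = √(4.00×10⁻²¹) = 6.32×10⁻¹¹ A = 63.2 pA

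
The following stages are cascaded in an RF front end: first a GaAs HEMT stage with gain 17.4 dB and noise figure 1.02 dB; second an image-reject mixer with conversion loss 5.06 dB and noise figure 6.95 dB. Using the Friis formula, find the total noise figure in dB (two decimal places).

Convert to linear (a loss of L dB is a gain of −L dB): F_i = 10^(NF_i/10), G_i = 10^(G_i,dB/10)
  Stage 1: F_1 = 10^(1.02/10) = 1.265, G_1 = 10^(17.4/10) = 54.95
  Stage 2: F_2 = 10^(6.95/10) = 4.955, G_2 = 10^(−5.06/10) = 0.3119
Friis cascade:
  F = 1.265 + (4.955 − 1)/54.95 = 1.337
NF = 10 log₁₀(1.337) = 1.26 dB

1.26 dB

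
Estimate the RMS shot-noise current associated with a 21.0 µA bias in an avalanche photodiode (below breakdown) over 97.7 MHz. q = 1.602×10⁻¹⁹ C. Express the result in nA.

I_n = √(2qI·B)
2qI·B = 2 × 1.602×10⁻¹⁹ × 2.10×10⁻⁵ × 9.77×10⁷ = 6.57×10⁻¹⁶ A²
I_n = √(6.57×10⁻¹⁶) = 2.56×10⁻⁸ A = 25.6 nA

25.6 nA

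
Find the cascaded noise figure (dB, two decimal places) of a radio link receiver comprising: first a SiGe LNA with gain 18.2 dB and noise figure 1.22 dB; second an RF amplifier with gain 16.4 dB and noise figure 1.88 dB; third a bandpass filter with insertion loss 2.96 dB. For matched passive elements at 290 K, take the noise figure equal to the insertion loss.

Convert to linear (a loss of L dB is a gain of −L dB): F_i = 10^(NF_i/10), G_i = 10^(G_i,dB/10)
  Stage 1: F_1 = 10^(1.22/10) = 1.324, G_1 = 10^(18.2/10) = 66.07
  Stage 2: F_2 = 10^(1.88/10) = 1.542, G_2 = 10^(16.4/10) = 43.65
  Stage 3: F_3 = 10^(2.96/10) = 1.977, G_3 = 10^(−2.96/10) = 0.5058
Friis cascade:
  F = 1.324 + (1.542 − 1)/66.07 + (1.977 − 1)/2884 = 1.333
NF = 10 log₁₀(1.333) = 1.25 dB

1.25 dB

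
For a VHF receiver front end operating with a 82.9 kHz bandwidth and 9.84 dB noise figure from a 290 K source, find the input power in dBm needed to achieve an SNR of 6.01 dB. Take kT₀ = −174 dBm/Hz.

−109.0 dBm

Sensitivity = −174 + 10 log₁₀(B) + NF + SNR_min
= −174 + 49.19 + 9.84 + 6.01
= −108.96 dBm → −109.0 dBm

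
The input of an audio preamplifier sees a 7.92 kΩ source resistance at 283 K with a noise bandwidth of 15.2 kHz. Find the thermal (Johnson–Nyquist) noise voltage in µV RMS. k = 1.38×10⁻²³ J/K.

1.37 µV

V_n = √(4kTRB)
4kTRB = 4 × 1.38×10⁻²³ × 283 × 7.92×10³ × 1.52×10⁴ = 1.88×10⁻¹² V²
V_n = √(1.88×10⁻¹²) = 1.37×10⁻⁶ V = 1.37 µV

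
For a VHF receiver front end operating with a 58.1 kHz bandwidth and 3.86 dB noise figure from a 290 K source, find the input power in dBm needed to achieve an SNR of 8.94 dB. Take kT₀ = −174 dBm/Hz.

−113.6 dBm

Sensitivity = −174 + 10 log₁₀(B) + NF + SNR_min
= −174 + 47.64 + 3.86 + 8.94
= −113.56 dBm → −113.6 dBm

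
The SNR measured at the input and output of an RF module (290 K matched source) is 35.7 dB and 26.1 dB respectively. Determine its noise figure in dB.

9.6 dB

NF (dB) = SNR_in(dB) − SNR_out(dB) when the source is at T₀
NF = 35.7 − 26.1 = 9.6 dB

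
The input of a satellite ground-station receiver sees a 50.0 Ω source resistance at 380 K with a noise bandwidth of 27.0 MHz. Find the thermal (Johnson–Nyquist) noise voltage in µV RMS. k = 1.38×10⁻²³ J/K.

V_n = √(4kTRB)
4kTRB = 4 × 1.38×10⁻²³ × 380 × 5.00×10¹ × 2.70×10⁷ = 2.83×10⁻¹¹ V²
V_n = √(2.83×10⁻¹¹) = 5.32×10⁻⁶ V = 5.32 µV

5.32 µV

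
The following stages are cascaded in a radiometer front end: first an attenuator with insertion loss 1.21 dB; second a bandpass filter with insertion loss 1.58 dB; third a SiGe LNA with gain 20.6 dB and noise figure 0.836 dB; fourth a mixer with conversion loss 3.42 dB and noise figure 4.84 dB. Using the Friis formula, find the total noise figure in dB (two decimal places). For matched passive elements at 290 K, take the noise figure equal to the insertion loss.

3.69 dB

Convert to linear (a loss of L dB is a gain of −L dB): F_i = 10^(NF_i/10), G_i = 10^(G_i,dB/10)
  Stage 1: F_1 = 10^(1.21/10) = 1.321, G_1 = 10^(−1.21/10) = 0.7568
  Stage 2: F_2 = 10^(1.58/10) = 1.439, G_2 = 10^(−1.58/10) = 0.6950
  Stage 3: F_3 = 10^(0.836/10) = 1.212, G_3 = 10^(20.6/10) = 114.8
  Stage 4: F_4 = 10^(4.84/10) = 3.048, G_4 = 10^(−3.42/10) = 0.4550
Friis cascade:
  F = 1.321 + (1.439 − 1)/0.7568 + (1.212 − 1)/0.5260 + (3.048 − 1)/60.39 = 2.339
NF = 10 log₁₀(2.339) = 3.69 dB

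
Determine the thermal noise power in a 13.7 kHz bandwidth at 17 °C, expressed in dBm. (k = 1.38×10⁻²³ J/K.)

−132.6 dBm

T = 17 °C + 273.15 = 290.15 K
P_n = kTB = 1.38×10⁻²³ × 290.15 × 1.37×10⁴ = 5.49×10⁻¹⁷ W
In dBm: 10 log₁₀(5.49×10⁻¹⁷ / 10⁻³) = −132.6 dBm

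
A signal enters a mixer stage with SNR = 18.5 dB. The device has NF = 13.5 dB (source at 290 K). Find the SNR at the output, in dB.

By definition F = SNR_in/SNR_out, so in dB: SNR_out = SNR_in − NF
SNR_out = 18.5 − 13.5 = 5.0 dB

5.0 dB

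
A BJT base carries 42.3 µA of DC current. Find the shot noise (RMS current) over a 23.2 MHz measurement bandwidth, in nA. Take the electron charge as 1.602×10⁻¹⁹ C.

I_n = √(2qI·B)
2qI·B = 2 × 1.602×10⁻¹⁹ × 4.23×10⁻⁵ × 2.32×10⁷ = 3.14×10⁻¹⁶ A²
I_n = √(3.14×10⁻¹⁶) = 1.77×10⁻⁸ A = 17.7 nA

17.7 nA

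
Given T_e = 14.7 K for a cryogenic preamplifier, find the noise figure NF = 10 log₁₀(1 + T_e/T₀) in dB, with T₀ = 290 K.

0.215 dB

F = 1 + T_e/T₀ = 1 + 14.7/290 = 1.05069
NF = 10 log₁₀(1.05069) = 0.215 dB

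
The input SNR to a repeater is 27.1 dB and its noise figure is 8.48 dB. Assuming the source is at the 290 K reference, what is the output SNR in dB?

By definition F = SNR_in/SNR_out, so in dB: SNR_out = SNR_in − NF
SNR_out = 27.1 − 8.48 = 18.62 dB

18.62 dB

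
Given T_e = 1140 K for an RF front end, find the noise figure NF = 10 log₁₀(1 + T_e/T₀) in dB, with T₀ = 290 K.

F = 1 + T_e/T₀ = 1 + 1140/290 = 4.93103
NF = 10 log₁₀(4.93103) = 6.93 dB

6.93 dB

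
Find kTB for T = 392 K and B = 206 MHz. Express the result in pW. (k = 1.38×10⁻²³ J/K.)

1.11 pW

P_n = kTB = 1.38×10⁻²³ × 392 × 2.06×10⁸ = 1.11×10⁻¹² W = 1.11 pW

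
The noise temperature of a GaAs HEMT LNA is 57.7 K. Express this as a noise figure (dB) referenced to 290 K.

0.788 dB

F = 1 + T_e/T₀ = 1 + 57.7/290 = 1.19897
NF = 10 log₁₀(1.19897) = 0.788 dB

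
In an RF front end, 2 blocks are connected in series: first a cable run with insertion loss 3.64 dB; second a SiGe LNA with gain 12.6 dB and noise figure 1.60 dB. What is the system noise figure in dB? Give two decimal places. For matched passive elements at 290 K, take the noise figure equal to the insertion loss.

5.24 dB

Convert to linear (a loss of L dB is a gain of −L dB): F_i = 10^(NF_i/10), G_i = 10^(G_i,dB/10)
  Stage 1: F_1 = 10^(3.64/10) = 2.312, G_1 = 10^(−3.64/10) = 0.4325
  Stage 2: F_2 = 10^(1.60/10) = 1.445, G_2 = 10^(12.6/10) = 18.20
Friis cascade:
  F = 2.312 + (1.445 − 1)/0.4325 = 3.342
NF = 10 log₁₀(3.342) = 5.24 dB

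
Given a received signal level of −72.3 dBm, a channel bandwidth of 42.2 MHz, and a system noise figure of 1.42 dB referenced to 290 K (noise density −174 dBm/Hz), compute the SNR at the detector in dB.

24.0 dB

Noise floor: N = −174 + 10 log₁₀(B) + NF
10 log₁₀(4.22×10⁷) = 76.25 dB
N = −174 + 76.25 + 1.42 = −96.33 dBm
SNR = P_sig − N = −72.3 − (−96.33) = 24.03 dB → 24.0 dB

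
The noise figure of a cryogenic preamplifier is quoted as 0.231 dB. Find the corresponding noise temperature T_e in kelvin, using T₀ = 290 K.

15.8 K

F = 10^(0.231/10) = 1.05463
T_e = (F − 1)·T₀ = (1.05463 − 1) × 290 = 15.8 K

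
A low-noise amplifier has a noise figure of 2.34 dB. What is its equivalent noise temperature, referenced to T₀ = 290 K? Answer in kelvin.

F = 10^(2.34/10) = 1.71396
T_e = (F − 1)·T₀ = (1.71396 − 1) × 290 = 207 K

207 K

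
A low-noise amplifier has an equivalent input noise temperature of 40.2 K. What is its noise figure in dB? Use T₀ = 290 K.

F = 1 + T_e/T₀ = 1 + 40.2/290 = 1.13862
NF = 10 log₁₀(1.13862) = 0.564 dB

0.564 dB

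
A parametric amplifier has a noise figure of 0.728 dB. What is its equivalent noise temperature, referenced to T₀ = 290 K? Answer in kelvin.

52.9 K

F = 10^(0.728/10) = 1.1825
T_e = (F − 1)·T₀ = (1.1825 − 1) × 290 = 52.9 K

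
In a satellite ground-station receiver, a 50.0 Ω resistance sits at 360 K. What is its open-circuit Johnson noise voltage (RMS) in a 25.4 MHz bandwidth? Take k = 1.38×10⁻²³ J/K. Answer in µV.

V_n = √(4kTRB)
4kTRB = 4 × 1.38×10⁻²³ × 360 × 5.00×10¹ × 2.54×10⁷ = 2.52×10⁻¹¹ V²
V_n = √(2.52×10⁻¹¹) = 5.02×10⁻⁶ V = 5.02 µV

5.02 µV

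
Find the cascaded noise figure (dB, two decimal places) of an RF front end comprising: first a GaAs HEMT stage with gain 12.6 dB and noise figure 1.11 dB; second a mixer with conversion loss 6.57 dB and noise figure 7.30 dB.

1.85 dB

Convert to linear (a loss of L dB is a gain of −L dB): F_i = 10^(NF_i/10), G_i = 10^(G_i,dB/10)
  Stage 1: F_1 = 10^(1.11/10) = 1.291, G_1 = 10^(12.6/10) = 18.20
  Stage 2: F_2 = 10^(7.30/10) = 5.370, G_2 = 10^(−6.57/10) = 0.2203
Friis cascade:
  F = 1.291 + (5.370 − 1)/18.20 = 1.531
NF = 10 log₁₀(1.531) = 1.85 dB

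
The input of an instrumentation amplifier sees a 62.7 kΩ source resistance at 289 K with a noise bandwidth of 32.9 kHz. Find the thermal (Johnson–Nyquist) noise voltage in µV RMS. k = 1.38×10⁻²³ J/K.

5.74 µV

V_n = √(4kTRB)
4kTRB = 4 × 1.38×10⁻²³ × 289 × 6.27×10⁴ × 3.29×10⁴ = 3.29×10⁻¹¹ V²
V_n = √(3.29×10⁻¹¹) = 5.74×10⁻⁶ V = 5.74 µV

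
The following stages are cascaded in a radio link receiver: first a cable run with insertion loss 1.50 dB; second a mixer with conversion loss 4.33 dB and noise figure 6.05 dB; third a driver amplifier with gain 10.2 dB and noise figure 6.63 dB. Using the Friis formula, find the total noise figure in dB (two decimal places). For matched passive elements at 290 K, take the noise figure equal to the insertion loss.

12.90 dB

Convert to linear (a loss of L dB is a gain of −L dB): F_i = 10^(NF_i/10), G_i = 10^(G_i,dB/10)
  Stage 1: F_1 = 10^(1.50/10) = 1.413, G_1 = 10^(−1.50/10) = 0.7079
  Stage 2: F_2 = 10^(6.05/10) = 4.027, G_2 = 10^(−4.33/10) = 0.3690
  Stage 3: F_3 = 10^(6.63/10) = 4.603, G_3 = 10^(10.2/10) = 10.47
Friis cascade:
  F = 1.413 + (4.027 − 1)/0.7079 + (4.603 − 1)/0.2612 = 19.48
NF = 10 log₁₀(19.48) = 12.90 dB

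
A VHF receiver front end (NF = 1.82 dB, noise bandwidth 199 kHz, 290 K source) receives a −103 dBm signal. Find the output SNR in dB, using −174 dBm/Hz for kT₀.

Noise floor: N = −174 + 10 log₁₀(B) + NF
10 log₁₀(1.99×10⁵) = 52.99 dB
N = −174 + 52.99 + 1.82 = −119.19 dBm
SNR = P_sig − N = −103 − (−119.19) = 16.19 dB → 16.2 dB

16.2 dB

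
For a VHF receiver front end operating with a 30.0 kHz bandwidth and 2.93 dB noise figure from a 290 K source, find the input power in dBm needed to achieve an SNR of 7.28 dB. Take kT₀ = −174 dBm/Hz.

−119.0 dBm

Sensitivity = −174 + 10 log₁₀(B) + NF + SNR_min
= −174 + 44.77 + 2.93 + 7.28
= −119.02 dBm → −119.0 dBm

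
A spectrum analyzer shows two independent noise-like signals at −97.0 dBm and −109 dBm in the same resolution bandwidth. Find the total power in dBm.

Convert to linear, add, convert back:
P₁ = 2.00×10⁻¹³ W, P₂ = 1.26×10⁻¹⁴ W
P_tot = 2.12×10⁻¹³ W → 10 log₁₀(P_tot / 10⁻³) = −96.7 dBm

−96.7 dBm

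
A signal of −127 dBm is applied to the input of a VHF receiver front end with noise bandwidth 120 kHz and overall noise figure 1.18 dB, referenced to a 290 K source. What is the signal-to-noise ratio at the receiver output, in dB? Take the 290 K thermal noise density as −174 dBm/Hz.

Noise floor: N = −174 + 10 log₁₀(B) + NF
10 log₁₀(1.20×10⁵) = 50.79 dB
N = −174 + 50.79 + 1.18 = −122.03 dBm
SNR = P_sig − N = −127 − (−122.03) = −4.97 dB → −5.0 dB

−5.0 dB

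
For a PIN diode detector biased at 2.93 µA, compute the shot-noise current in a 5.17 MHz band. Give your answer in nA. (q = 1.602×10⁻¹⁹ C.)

I_n = √(2qI·B)
2qI·B = 2 × 1.602×10⁻¹⁹ × 2.93×10⁻⁶ × 5.17×10⁶ = 4.85×10⁻¹⁸ A²
I_n = √(4.85×10⁻¹⁸) = 2.20×10⁻⁹ A = 2.20 nA

2.20 nA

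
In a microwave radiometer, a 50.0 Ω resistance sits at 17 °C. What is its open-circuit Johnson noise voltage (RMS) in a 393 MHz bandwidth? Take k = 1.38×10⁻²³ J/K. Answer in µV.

17.7 µV

T = 17 °C + 273.15 = 290.15 K
V_n = √(4kTRB)
4kTRB = 4 × 1.38×10⁻²³ × 290.15 × 5.00×10¹ × 3.93×10⁸ = 3.15×10⁻¹⁰ V²
V_n = √(3.15×10⁻¹⁰) = 1.77×10⁻⁵ V = 17.7 µV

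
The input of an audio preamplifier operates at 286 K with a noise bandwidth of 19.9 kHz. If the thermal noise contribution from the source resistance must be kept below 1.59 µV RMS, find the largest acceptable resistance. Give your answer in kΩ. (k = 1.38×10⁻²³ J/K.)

8.05 kΩ

Johnson–Nyquist: V_n = √(4kTRB) ⇒ R = V_n² / (4kTB)
4kTB = 4 × 1.38×10⁻²³ × 286 × 1.99×10⁴ = 3.14×10⁻¹⁶
R = (1.59×10⁻⁶)² / 3.14×10⁻¹⁶ = 8.05×10³ Ω = 8.05 kΩ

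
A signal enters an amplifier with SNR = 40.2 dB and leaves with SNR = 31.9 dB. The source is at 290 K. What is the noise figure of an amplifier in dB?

8.3 dB

NF (dB) = SNR_in(dB) − SNR_out(dB) when the source is at T₀
NF = 40.2 − 31.9 = 8.3 dB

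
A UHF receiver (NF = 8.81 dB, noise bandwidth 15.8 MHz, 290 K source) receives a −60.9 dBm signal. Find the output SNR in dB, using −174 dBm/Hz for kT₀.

32.3 dB

Noise floor: N = −174 + 10 log₁₀(B) + NF
10 log₁₀(1.58×10⁷) = 71.99 dB
N = −174 + 71.99 + 8.81 = −93.20 dBm
SNR = P_sig − N = −60.9 − (−93.20) = 32.30 dB → 32.3 dB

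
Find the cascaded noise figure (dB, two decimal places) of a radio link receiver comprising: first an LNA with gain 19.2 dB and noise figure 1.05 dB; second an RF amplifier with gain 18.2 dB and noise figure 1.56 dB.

Convert to linear (a loss of L dB is a gain of −L dB): F_i = 10^(NF_i/10), G_i = 10^(G_i,dB/10)
  Stage 1: F_1 = 10^(1.05/10) = 1.274, G_1 = 10^(19.2/10) = 83.18
  Stage 2: F_2 = 10^(1.56/10) = 1.432, G_2 = 10^(18.2/10) = 66.07
Friis cascade:
  F = 1.274 + (1.432 − 1)/83.18 = 1.279
NF = 10 log₁₀(1.279) = 1.07 dB

1.07 dB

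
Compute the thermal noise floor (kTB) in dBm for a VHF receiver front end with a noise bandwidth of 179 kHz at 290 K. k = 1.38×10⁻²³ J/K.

−121.4 dBm

P_n = kTB = 1.38×10⁻²³ × 290 × 1.79×10⁵ = 7.16×10⁻¹⁶ W
In dBm: 10 log₁₀(7.16×10⁻¹⁶ / 10⁻³) = −121.4 dBm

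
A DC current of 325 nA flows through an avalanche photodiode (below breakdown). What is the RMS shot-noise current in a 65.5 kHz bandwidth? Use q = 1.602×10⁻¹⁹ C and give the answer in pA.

I_n = √(2qI·B)
2qI·B = 2 × 1.602×10⁻¹⁹ × 3.25×10⁻⁷ × 6.55×10⁴ = 6.82×10⁻²¹ A²
I_n = √(6.82×10⁻²¹) = 8.26×10⁻¹¹ A = 82.6 pA

82.6 pA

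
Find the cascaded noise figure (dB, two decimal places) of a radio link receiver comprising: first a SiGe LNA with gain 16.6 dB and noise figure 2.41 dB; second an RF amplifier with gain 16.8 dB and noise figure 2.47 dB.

Convert to linear (a loss of L dB is a gain of −L dB): F_i = 10^(NF_i/10), G_i = 10^(G_i,dB/10)
  Stage 1: F_1 = 10^(2.41/10) = 1.742, G_1 = 10^(16.6/10) = 45.71
  Stage 2: F_2 = 10^(2.47/10) = 1.766, G_2 = 10^(16.8/10) = 47.86
Friis cascade:
  F = 1.742 + (1.766 − 1)/45.71 = 1.759
NF = 10 log₁₀(1.759) = 2.45 dB

2.45 dB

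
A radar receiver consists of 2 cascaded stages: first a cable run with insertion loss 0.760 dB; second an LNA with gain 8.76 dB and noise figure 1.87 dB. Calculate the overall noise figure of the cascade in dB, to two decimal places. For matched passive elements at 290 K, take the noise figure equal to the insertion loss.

2.63 dB

Convert to linear (a loss of L dB is a gain of −L dB): F_i = 10^(NF_i/10), G_i = 10^(G_i,dB/10)
  Stage 1: F_1 = 10^(0.760/10) = 1.191, G_1 = 10^(−0.760/10) = 0.8395
  Stage 2: F_2 = 10^(1.87/10) = 1.538, G_2 = 10^(8.76/10) = 7.516
Friis cascade:
  F = 1.191 + (1.538 − 1)/0.8395 = 1.832
NF = 10 log₁₀(1.832) = 2.63 dB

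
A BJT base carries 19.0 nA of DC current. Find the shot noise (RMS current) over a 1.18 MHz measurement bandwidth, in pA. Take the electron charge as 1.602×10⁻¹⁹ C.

I_n = √(2qI·B)
2qI·B = 2 × 1.602×10⁻¹⁹ × 1.90×10⁻⁸ × 1.18×10⁶ = 7.18×10⁻²¹ A²
I_n = √(7.18×10⁻²¹) = 8.48×10⁻¹¹ A = 84.8 pA

84.8 pA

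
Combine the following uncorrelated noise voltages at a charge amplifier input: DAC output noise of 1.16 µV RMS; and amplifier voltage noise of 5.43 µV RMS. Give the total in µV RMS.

5.55 µV

Uncorrelated sources add in power (mean-square): V_tot = √(ΣV_i²)
V_tot = √[(1.16×10⁻⁶)² + (5.43×10⁻⁶)²] = 5.55×10⁻⁶ V = 5.55 µV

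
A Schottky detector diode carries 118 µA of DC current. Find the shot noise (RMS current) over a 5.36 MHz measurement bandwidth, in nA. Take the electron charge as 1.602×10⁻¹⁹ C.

I_n = √(2qI·B)
2qI·B = 2 × 1.602×10⁻¹⁹ × 1.18×10⁻⁴ × 5.36×10⁶ = 2.03×10⁻¹⁶ A²
I_n = √(2.03×10⁻¹⁶) = 1.42×10⁻⁸ A = 14.2 nA

14.2 nA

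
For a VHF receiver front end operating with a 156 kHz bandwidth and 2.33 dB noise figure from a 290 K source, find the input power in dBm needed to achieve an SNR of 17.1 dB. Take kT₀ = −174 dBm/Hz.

Sensitivity = −174 + 10 log₁₀(B) + NF + SNR_min
= −174 + 51.93 + 2.33 + 17.1
= −102.64 dBm → −102.6 dBm

−102.6 dBm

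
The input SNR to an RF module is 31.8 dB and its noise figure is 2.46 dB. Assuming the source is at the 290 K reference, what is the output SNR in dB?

By definition F = SNR_in/SNR_out, so in dB: SNR_out = SNR_in − NF
SNR_out = 31.8 − 2.46 = 29.34 dB

29.34 dB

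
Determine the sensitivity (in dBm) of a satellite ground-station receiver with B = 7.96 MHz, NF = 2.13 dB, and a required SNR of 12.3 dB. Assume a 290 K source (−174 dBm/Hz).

Sensitivity = −174 + 10 log₁₀(B) + NF + SNR_min
= −174 + 69.01 + 2.13 + 12.3
= −90.56 dBm → −90.6 dBm

−90.6 dBm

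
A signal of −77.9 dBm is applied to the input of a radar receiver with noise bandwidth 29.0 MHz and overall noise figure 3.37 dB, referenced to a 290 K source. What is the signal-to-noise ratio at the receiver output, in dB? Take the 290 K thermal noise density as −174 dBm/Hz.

18.1 dB

Noise floor: N = −174 + 10 log₁₀(B) + NF
10 log₁₀(2.90×10⁷) = 74.62 dB
N = −174 + 74.62 + 3.37 = −96.01 dBm
SNR = P_sig − N = −77.9 − (−96.01) = 18.11 dB → 18.1 dB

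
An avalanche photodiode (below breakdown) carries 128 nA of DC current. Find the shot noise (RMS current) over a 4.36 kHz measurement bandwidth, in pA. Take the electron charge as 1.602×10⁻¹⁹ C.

I_n = √(2qI·B)
2qI·B = 2 × 1.602×10⁻¹⁹ × 1.28×10⁻⁷ × 4.36×10³ = 1.79×10⁻²² A²
I_n = √(1.79×10⁻²²) = 1.34×10⁻¹¹ A = 13.4 pA

13.4 pA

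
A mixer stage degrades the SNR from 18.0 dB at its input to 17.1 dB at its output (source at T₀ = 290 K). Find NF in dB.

NF (dB) = SNR_in(dB) − SNR_out(dB) when the source is at T₀
NF = 18.0 − 17.1 = 0.9 dB

0.9 dB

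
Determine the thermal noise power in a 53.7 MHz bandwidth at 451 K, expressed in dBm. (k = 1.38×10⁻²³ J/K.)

P_n = kTB = 1.38×10⁻²³ × 451 × 5.37×10⁷ = 3.34×10⁻¹³ W
In dBm: 10 log₁₀(3.34×10⁻¹³ / 10⁻³) = −94.8 dBm

−94.8 dBm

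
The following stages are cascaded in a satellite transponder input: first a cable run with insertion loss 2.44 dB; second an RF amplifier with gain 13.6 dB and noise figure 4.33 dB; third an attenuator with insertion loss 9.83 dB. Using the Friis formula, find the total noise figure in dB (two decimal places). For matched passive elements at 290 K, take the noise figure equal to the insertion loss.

7.33 dB

Convert to linear (a loss of L dB is a gain of −L dB): F_i = 10^(NF_i/10), G_i = 10^(G_i,dB/10)
  Stage 1: F_1 = 10^(2.44/10) = 1.754, G_1 = 10^(−2.44/10) = 0.5702
  Stage 2: F_2 = 10^(4.33/10) = 2.710, G_2 = 10^(13.6/10) = 22.91
  Stage 3: F_3 = 10^(9.83/10) = 9.616, G_3 = 10^(−9.83/10) = 0.1040
Friis cascade:
  F = 1.754 + (2.710 − 1)/0.5702 + (9.616 − 1)/13.06 = 5.413
NF = 10 log₁₀(5.413) = 7.33 dB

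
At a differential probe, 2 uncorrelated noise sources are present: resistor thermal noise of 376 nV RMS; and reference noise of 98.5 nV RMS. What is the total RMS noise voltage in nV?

389 nV

Uncorrelated sources add in power (mean-square): V_tot = √(ΣV_i²)
V_tot = √[(3.76×10⁻⁷)² + (9.85×10⁻⁸)²] = 3.89×10⁻⁷ V = 389 nV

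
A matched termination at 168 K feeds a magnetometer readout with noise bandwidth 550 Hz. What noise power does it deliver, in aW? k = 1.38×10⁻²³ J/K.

P_n = kTB = 1.38×10⁻²³ × 168 × 5.50×10² = 1.28×10⁻¹⁸ W = 1.28 aW

1.28 aW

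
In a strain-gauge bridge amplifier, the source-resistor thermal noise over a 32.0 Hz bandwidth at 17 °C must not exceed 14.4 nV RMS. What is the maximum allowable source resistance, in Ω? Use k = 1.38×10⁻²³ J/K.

405 Ω

T = 17 °C + 273.15 = 290.15 K
Johnson–Nyquist: V_n = √(4kTRB) ⇒ R = V_n² / (4kTB)
4kTB = 4 × 1.38×10⁻²³ × 290.15 × 3.20×10¹ = 5.13×10⁻¹⁹
R = (1.44×10⁻⁸)² / 5.13×10⁻¹⁹ = 4.05×10² Ω = 405 Ω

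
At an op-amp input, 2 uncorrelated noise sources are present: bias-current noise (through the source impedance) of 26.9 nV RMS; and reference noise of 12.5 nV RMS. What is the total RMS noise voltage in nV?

29.7 nV

Uncorrelated sources add in power (mean-square): V_tot = √(ΣV_i²)
V_tot = √[(2.69×10⁻⁸)² + (1.25×10⁻⁸)²] = 2.97×10⁻⁸ V = 29.7 nV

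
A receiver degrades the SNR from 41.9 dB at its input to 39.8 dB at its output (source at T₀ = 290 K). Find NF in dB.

2.1 dB

NF (dB) = SNR_in(dB) − SNR_out(dB) when the source is at T₀
NF = 41.9 − 39.8 = 2.1 dB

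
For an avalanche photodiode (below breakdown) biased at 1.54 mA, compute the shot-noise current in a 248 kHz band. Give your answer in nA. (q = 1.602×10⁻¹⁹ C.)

I_n = √(2qI·B)
2qI·B = 2 × 1.602×10⁻¹⁹ × 1.54×10⁻³ × 2.48×10⁵ = 1.22×10⁻¹⁶ A²
I_n = √(1.22×10⁻¹⁶) = 1.11×10⁻⁸ A = 11.1 nA

11.1 nA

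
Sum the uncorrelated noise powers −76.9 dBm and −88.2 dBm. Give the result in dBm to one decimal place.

Convert to linear, add, convert back:
P₁ = 2.04×10⁻¹¹ W, P₂ = 1.51×10⁻¹² W
P_tot = 2.19×10⁻¹¹ W → 10 log₁₀(P_tot / 10⁻³) = −76.6 dBm

−76.6 dBm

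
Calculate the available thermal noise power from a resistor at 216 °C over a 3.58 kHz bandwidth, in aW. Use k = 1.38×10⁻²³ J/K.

24.2 aW

T = 216 °C + 273.15 = 489.15 K
P_n = kTB = 1.38×10⁻²³ × 489.15 × 3.58×10³ = 2.42×10⁻¹⁷ W = 24.2 aW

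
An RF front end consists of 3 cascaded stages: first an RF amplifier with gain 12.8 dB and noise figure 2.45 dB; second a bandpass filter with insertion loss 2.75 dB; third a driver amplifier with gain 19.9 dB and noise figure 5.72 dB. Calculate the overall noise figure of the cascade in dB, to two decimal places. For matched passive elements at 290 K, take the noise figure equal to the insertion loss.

Convert to linear (a loss of L dB is a gain of −L dB): F_i = 10^(NF_i/10), G_i = 10^(G_i,dB/10)
  Stage 1: F_1 = 10^(2.45/10) = 1.758, G_1 = 10^(12.8/10) = 19.05
  Stage 2: F_2 = 10^(2.75/10) = 1.884, G_2 = 10^(−2.75/10) = 0.5309
  Stage 3: F_3 = 10^(5.72/10) = 3.733, G_3 = 10^(19.9/10) = 97.72
Friis cascade:
  F = 1.758 + (1.884 − 1)/19.05 + (3.733 − 1)/10.12 = 2.074
NF = 10 log₁₀(2.074) = 3.17 dB

3.17 dB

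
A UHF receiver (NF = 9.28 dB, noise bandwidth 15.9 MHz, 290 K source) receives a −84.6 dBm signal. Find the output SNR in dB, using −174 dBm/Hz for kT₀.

8.1 dB

Noise floor: N = −174 + 10 log₁₀(B) + NF
10 log₁₀(1.59×10⁷) = 72.01 dB
N = −174 + 72.01 + 9.28 = −92.71 dBm
SNR = P_sig − N = −84.6 − (−92.71) = 8.11 dB → 8.1 dB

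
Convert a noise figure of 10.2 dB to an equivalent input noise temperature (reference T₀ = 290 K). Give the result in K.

F = 10^(10.2/10) = 10.4713
T_e = (F − 1)·T₀ = (10.4713 − 1) × 290 = 2747 K

2747 K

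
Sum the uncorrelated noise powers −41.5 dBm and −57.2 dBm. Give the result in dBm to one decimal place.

Convert to linear, add, convert back:
P₁ = 7.08×10⁻⁸ W, P₂ = 1.91×10⁻⁹ W
P_tot = 7.27×10⁻⁸ W → 10 log₁₀(P_tot / 10⁻³) = −41.4 dBm

−41.4 dBm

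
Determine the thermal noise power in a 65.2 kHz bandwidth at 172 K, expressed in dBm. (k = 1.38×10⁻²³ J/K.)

−128.1 dBm

P_n = kTB = 1.38×10⁻²³ × 172 × 6.52×10⁴ = 1.55×10⁻¹⁶ W
In dBm: 10 log₁₀(1.55×10⁻¹⁶ / 10⁻³) = −128.1 dBm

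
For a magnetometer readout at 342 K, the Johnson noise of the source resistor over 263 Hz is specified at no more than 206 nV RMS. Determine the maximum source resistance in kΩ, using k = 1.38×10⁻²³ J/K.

Johnson–Nyquist: V_n = √(4kTRB) ⇒ R = V_n² / (4kTB)
4kTB = 4 × 1.38×10⁻²³ × 342 × 2.63×10² = 4.97×10⁻¹⁸
R = (2.06×10⁻⁷)² / 4.97×10⁻¹⁸ = 8.55×10³ Ω = 8.55 kΩ

8.55 kΩ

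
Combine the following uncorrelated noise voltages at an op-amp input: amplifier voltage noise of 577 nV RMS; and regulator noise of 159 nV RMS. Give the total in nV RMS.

599 nV

Uncorrelated sources add in power (mean-square): V_tot = √(ΣV_i²)
V_tot = √[(5.77×10⁻⁷)² + (1.59×10⁻⁷)²] = 5.99×10⁻⁷ V = 599 nV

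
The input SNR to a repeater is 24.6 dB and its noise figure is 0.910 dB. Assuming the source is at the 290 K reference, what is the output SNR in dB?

By definition F = SNR_in/SNR_out, so in dB: SNR_out = SNR_in − NF
SNR_out = 24.6 − 0.910 = 23.690 dB

23.690 dB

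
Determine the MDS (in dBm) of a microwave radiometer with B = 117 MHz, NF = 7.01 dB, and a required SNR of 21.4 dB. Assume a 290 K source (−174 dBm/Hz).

Sensitivity = −174 + 10 log₁₀(B) + NF + SNR_min
= −174 + 80.68 + 7.01 + 21.4
= −64.91 dBm → −64.9 dBm

−64.9 dBm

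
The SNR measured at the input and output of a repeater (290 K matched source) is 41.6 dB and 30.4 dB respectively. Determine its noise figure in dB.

NF (dB) = SNR_in(dB) − SNR_out(dB) when the source is at T₀
NF = 41.6 − 30.4 = 11.2 dB

11.2 dB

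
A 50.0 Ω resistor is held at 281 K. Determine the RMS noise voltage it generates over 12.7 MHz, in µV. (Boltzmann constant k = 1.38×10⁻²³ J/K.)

V_n = √(4kTRB)
4kTRB = 4 × 1.38×10⁻²³ × 281 × 5.00×10¹ × 1.27×10⁷ = 9.85×10⁻¹² V²
V_n = √(9.85×10⁻¹²) = 3.14×10⁻⁶ V = 3.14 µV

3.14 µV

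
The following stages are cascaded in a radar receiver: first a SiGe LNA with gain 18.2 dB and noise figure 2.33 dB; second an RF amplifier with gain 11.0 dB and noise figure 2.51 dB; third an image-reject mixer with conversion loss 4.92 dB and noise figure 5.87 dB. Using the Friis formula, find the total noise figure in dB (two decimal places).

Convert to linear (a loss of L dB is a gain of −L dB): F_i = 10^(NF_i/10), G_i = 10^(G_i,dB/10)
  Stage 1: F_1 = 10^(2.33/10) = 1.710, G_1 = 10^(18.2/10) = 66.07
  Stage 2: F_2 = 10^(2.51/10) = 1.782, G_2 = 10^(11.0/10) = 12.59
  Stage 3: F_3 = 10^(5.87/10) = 3.864, G_3 = 10^(−4.92/10) = 0.3221
Friis cascade:
  F = 1.710 + (1.782 − 1)/66.07 + (3.864 − 1)/831.8 = 1.725
NF = 10 log₁₀(1.725) = 2.37 dB

2.37 dB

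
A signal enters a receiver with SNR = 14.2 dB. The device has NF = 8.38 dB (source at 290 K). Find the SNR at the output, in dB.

By definition F = SNR_in/SNR_out, so in dB: SNR_out = SNR_in − NF
SNR_out = 14.2 − 8.38 = 5.82 dB

5.82 dB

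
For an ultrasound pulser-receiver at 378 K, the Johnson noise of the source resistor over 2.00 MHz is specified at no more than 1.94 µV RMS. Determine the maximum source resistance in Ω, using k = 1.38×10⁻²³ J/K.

90.2 Ω

Johnson–Nyquist: V_n = √(4kTRB) ⇒ R = V_n² / (4kTB)
4kTB = 4 × 1.38×10⁻²³ × 378 × 2.00×10⁶ = 4.17×10⁻¹⁴
R = (1.94×10⁻⁶)² / 4.17×10⁻¹⁴ = 9.02×10¹ Ω = 90.2 Ω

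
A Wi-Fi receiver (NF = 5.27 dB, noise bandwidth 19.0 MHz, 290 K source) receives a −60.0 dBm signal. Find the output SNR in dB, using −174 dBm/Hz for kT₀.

35.9 dB

Noise floor: N = −174 + 10 log₁₀(B) + NF
10 log₁₀(1.90×10⁷) = 72.79 dB
N = −174 + 72.79 + 5.27 = −95.94 dBm
SNR = P_sig − N = −60.0 − (−95.94) = 35.94 dB → 35.9 dB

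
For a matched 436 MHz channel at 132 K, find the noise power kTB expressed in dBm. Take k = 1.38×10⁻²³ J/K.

−91.0 dBm

P_n = kTB = 1.38×10⁻²³ × 132 × 4.36×10⁸ = 7.94×10⁻¹³ W
In dBm: 10 log₁₀(7.94×10⁻¹³ / 10⁻³) = −91.0 dBm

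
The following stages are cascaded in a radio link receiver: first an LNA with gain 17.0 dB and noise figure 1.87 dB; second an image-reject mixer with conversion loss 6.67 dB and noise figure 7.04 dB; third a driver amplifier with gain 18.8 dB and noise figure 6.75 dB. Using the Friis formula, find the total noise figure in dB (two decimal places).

Convert to linear (a loss of L dB is a gain of −L dB): F_i = 10^(NF_i/10), G_i = 10^(G_i,dB/10)
  Stage 1: F_1 = 10^(1.87/10) = 1.538, G_1 = 10^(17.0/10) = 50.12
  Stage 2: F_2 = 10^(7.04/10) = 5.058, G_2 = 10^(−6.67/10) = 0.2153
  Stage 3: F_3 = 10^(6.75/10) = 4.732, G_3 = 10^(18.8/10) = 75.86
Friis cascade:
  F = 1.538 + (5.058 − 1)/50.12 + (4.732 − 1)/10.79 = 1.965
NF = 10 log₁₀(1.965) = 2.93 dB

2.93 dB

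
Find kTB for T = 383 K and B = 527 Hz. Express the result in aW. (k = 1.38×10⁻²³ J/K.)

P_n = kTB = 1.38×10⁻²³ × 383 × 5.27×10² = 2.79×10⁻¹⁸ W = 2.79 aW

2.79 aW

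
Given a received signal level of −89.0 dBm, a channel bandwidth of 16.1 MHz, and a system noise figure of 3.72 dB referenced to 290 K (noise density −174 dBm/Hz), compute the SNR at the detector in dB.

9.2 dB

Noise floor: N = −174 + 10 log₁₀(B) + NF
10 log₁₀(1.61×10⁷) = 72.07 dB
N = −174 + 72.07 + 3.72 = −98.21 dBm
SNR = P_sig − N = −89.0 − (−98.21) = 9.21 dB → 9.2 dB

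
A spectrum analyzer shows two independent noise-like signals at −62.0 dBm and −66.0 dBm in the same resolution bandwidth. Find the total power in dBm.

Convert to linear, add, convert back:
P₁ = 6.31×10⁻¹⁰ W, P₂ = 2.51×10⁻¹⁰ W
P_tot = 8.82×10⁻¹⁰ W → 10 log₁₀(P_tot / 10⁻³) = −60.5 dBm

−60.5 dBm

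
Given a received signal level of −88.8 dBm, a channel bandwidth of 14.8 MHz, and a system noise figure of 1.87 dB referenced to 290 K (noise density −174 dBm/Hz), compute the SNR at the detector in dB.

Noise floor: N = −174 + 10 log₁₀(B) + NF
10 log₁₀(1.48×10⁷) = 71.7 dB
N = −174 + 71.7 + 1.87 = −100.43 dBm
SNR = P_sig − N = −88.8 − (−100.43) = 11.63 dB → 11.6 dB

11.6 dB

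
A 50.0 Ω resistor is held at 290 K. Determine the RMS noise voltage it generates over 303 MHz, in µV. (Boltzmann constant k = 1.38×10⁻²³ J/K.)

15.6 µV

V_n = √(4kTRB)
4kTRB = 4 × 1.38×10⁻²³ × 290 × 5.00×10¹ × 3.03×10⁸ = 2.43×10⁻¹⁰ V²
V_n = √(2.43×10⁻¹⁰) = 1.56×10⁻⁵ V = 15.6 µV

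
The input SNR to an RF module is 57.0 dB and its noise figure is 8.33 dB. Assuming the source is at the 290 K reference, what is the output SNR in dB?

48.67 dB

By definition F = SNR_in/SNR_out, so in dB: SNR_out = SNR_in − NF
SNR_out = 57.0 − 8.33 = 48.67 dB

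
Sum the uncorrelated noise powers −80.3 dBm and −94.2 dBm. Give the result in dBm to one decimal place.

−80.1 dBm

Convert to linear, add, convert back:
P₁ = 9.33×10⁻¹² W, P₂ = 3.80×10⁻¹³ W
P_tot = 9.71×10⁻¹² W → 10 log₁₀(P_tot / 10⁻³) = −80.1 dBm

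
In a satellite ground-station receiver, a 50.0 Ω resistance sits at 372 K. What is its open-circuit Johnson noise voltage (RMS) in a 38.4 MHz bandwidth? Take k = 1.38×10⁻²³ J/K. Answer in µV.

6.28 µV

V_n = √(4kTRB)
4kTRB = 4 × 1.38×10⁻²³ × 372 × 5.00×10¹ × 3.84×10⁷ = 3.94×10⁻¹¹ V²
V_n = √(3.94×10⁻¹¹) = 6.28×10⁻⁶ V = 6.28 µV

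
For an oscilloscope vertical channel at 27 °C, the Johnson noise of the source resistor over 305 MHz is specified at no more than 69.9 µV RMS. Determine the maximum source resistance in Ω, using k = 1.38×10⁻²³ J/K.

T = 27 °C + 273.15 = 300.15 K
Johnson–Nyquist: V_n = √(4kTRB) ⇒ R = V_n² / (4kTB)
4kTB = 4 × 1.38×10⁻²³ × 300.15 × 3.05×10⁸ = 5.05×10⁻¹²
R = (6.99×10⁻⁵)² / 5.05×10⁻¹² = 9.67×10² Ω = 967 Ω

967 Ω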